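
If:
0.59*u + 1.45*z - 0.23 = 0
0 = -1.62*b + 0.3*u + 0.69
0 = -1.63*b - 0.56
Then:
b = -0.34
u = -4.16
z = 1.85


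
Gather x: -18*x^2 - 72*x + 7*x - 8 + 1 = -18*x^2 - 65*x - 7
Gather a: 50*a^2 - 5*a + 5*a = 50*a^2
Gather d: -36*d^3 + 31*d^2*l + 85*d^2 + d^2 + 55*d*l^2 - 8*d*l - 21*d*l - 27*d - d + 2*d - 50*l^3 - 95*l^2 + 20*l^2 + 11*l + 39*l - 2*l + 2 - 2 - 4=-36*d^3 + d^2*(31*l + 86) + d*(55*l^2 - 29*l - 26) - 50*l^3 - 75*l^2 + 48*l - 4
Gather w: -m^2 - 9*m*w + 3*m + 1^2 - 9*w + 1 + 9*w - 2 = -m^2 - 9*m*w + 3*m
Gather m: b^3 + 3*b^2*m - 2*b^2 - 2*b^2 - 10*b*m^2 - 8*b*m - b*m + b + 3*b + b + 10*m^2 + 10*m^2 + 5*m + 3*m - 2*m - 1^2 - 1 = b^3 - 4*b^2 + 5*b + m^2*(20 - 10*b) + m*(3*b^2 - 9*b + 6) - 2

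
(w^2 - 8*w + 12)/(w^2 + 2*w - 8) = (w - 6)/(w + 4)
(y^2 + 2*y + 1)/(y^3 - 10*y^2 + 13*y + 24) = (y + 1)/(y^2 - 11*y + 24)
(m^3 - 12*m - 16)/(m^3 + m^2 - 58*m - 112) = (m^2 - 2*m - 8)/(m^2 - m - 56)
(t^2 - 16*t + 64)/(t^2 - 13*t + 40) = (t - 8)/(t - 5)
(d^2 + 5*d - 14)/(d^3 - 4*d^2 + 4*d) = (d + 7)/(d*(d - 2))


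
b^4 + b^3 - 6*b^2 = b^2*(b - 2)*(b + 3)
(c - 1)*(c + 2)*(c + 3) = c^3 + 4*c^2 + c - 6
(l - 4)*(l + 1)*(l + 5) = l^3 + 2*l^2 - 19*l - 20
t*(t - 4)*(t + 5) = t^3 + t^2 - 20*t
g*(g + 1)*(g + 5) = g^3 + 6*g^2 + 5*g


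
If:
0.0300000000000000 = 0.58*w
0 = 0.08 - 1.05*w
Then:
No Solution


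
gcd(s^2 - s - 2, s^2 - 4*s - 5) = s + 1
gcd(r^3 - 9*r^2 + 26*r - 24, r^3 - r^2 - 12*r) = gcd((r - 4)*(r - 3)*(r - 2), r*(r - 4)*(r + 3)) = r - 4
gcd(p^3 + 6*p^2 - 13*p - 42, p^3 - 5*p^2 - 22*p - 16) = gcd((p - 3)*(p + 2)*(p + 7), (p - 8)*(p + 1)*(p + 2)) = p + 2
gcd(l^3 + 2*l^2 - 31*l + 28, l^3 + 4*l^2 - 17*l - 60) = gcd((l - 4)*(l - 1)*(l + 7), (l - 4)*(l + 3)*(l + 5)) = l - 4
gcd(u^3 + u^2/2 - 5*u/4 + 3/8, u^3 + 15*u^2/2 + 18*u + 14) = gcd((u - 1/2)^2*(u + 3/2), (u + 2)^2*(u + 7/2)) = 1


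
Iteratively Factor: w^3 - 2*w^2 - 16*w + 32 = (w - 4)*(w^2 + 2*w - 8) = (w - 4)*(w + 4)*(w - 2)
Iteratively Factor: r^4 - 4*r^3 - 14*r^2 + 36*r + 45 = (r + 1)*(r^3 - 5*r^2 - 9*r + 45) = (r - 5)*(r + 1)*(r^2 - 9) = (r - 5)*(r - 3)*(r + 1)*(r + 3)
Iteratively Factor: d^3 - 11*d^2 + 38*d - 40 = (d - 2)*(d^2 - 9*d + 20) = (d - 4)*(d - 2)*(d - 5)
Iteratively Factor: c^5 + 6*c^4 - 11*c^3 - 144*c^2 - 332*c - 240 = (c + 3)*(c^4 + 3*c^3 - 20*c^2 - 84*c - 80) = (c + 2)*(c + 3)*(c^3 + c^2 - 22*c - 40) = (c + 2)*(c + 3)*(c + 4)*(c^2 - 3*c - 10) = (c - 5)*(c + 2)*(c + 3)*(c + 4)*(c + 2)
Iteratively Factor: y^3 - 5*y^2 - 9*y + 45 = (y + 3)*(y^2 - 8*y + 15) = (y - 5)*(y + 3)*(y - 3)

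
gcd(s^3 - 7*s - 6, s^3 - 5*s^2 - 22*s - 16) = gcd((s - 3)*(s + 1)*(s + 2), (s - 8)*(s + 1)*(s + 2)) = s^2 + 3*s + 2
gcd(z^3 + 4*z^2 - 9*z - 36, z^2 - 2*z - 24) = z + 4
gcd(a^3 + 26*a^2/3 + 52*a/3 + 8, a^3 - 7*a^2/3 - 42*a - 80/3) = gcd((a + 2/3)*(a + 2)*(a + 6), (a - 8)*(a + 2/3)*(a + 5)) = a + 2/3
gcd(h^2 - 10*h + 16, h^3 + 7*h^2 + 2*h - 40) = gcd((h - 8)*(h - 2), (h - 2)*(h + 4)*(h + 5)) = h - 2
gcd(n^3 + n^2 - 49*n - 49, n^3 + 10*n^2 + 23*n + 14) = n^2 + 8*n + 7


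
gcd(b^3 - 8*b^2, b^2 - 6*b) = b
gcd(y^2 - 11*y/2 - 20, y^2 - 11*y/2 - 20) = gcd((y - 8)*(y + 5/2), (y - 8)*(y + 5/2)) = y^2 - 11*y/2 - 20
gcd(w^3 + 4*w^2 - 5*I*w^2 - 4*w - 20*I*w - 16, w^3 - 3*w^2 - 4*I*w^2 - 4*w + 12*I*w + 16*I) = w - 4*I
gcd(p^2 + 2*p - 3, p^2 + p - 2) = p - 1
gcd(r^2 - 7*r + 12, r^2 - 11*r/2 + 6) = r - 4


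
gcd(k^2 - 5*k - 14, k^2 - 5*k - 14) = k^2 - 5*k - 14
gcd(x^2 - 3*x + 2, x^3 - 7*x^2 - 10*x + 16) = x - 1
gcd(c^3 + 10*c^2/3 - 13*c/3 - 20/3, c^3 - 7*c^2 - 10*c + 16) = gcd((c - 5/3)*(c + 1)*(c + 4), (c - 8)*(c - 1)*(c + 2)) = 1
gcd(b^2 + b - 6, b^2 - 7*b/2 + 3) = b - 2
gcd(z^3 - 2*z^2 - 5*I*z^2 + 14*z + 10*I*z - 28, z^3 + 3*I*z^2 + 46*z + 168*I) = z - 7*I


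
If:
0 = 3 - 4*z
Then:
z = 3/4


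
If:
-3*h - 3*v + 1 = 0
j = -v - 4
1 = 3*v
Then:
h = 0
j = -13/3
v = 1/3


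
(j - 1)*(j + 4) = j^2 + 3*j - 4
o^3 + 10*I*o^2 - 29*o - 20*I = (o + I)*(o + 4*I)*(o + 5*I)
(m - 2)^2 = m^2 - 4*m + 4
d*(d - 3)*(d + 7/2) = d^3 + d^2/2 - 21*d/2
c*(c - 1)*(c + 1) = c^3 - c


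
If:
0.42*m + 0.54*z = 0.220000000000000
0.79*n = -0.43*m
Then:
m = 0.523809523809524 - 1.28571428571429*z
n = 0.699819168173599*z - 0.285111512959614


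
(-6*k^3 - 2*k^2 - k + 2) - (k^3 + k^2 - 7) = -7*k^3 - 3*k^2 - k + 9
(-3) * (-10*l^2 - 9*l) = 30*l^2 + 27*l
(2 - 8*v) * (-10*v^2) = 80*v^3 - 20*v^2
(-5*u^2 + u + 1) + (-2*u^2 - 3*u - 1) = -7*u^2 - 2*u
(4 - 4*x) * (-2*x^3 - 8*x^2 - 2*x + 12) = 8*x^4 + 24*x^3 - 24*x^2 - 56*x + 48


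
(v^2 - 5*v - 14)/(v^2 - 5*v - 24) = (-v^2 + 5*v + 14)/(-v^2 + 5*v + 24)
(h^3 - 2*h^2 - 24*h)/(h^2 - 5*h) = (h^2 - 2*h - 24)/(h - 5)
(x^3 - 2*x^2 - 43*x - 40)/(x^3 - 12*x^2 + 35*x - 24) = (x^2 + 6*x + 5)/(x^2 - 4*x + 3)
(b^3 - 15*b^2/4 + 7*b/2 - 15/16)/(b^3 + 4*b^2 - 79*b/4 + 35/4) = (b - 3/4)/(b + 7)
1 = 1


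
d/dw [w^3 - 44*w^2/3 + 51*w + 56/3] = 3*w^2 - 88*w/3 + 51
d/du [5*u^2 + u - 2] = 10*u + 1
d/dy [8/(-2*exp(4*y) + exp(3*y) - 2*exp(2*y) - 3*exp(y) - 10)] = (64*exp(3*y) - 24*exp(2*y) + 32*exp(y) + 24)*exp(y)/(2*exp(4*y) - exp(3*y) + 2*exp(2*y) + 3*exp(y) + 10)^2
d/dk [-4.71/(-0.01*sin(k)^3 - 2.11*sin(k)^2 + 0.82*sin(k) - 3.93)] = (-0.1413*sin(k)^2 - 19.8762*sin(k) + 3.8622)*cos(k)/(0.01*sin(k)^3 + 2.11*sin(k)^2 - 0.82*sin(k) + 3.93)^2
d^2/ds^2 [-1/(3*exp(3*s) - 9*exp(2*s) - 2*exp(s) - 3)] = (2*(-9*exp(2*s) + 18*exp(s) + 2)^2*exp(s) + (27*exp(2*s) - 36*exp(s) - 2)*(-3*exp(3*s) + 9*exp(2*s) + 2*exp(s) + 3))*exp(s)/(-3*exp(3*s) + 9*exp(2*s) + 2*exp(s) + 3)^3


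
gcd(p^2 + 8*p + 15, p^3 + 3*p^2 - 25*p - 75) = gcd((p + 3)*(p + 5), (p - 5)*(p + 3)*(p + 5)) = p^2 + 8*p + 15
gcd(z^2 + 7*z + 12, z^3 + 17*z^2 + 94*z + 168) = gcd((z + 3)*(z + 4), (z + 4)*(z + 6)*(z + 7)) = z + 4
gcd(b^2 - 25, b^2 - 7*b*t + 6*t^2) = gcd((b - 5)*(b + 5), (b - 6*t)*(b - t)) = 1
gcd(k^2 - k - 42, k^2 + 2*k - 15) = 1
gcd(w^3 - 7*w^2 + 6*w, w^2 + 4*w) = w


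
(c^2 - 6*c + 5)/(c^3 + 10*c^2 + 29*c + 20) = (c^2 - 6*c + 5)/(c^3 + 10*c^2 + 29*c + 20)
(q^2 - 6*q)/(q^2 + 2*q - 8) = q*(q - 6)/(q^2 + 2*q - 8)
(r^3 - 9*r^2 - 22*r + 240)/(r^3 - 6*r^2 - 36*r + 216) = (r^2 - 3*r - 40)/(r^2 - 36)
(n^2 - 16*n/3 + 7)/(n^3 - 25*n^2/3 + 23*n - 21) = 1/(n - 3)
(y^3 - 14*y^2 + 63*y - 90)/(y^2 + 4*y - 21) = (y^2 - 11*y + 30)/(y + 7)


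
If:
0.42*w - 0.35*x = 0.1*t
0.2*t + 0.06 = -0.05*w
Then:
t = -0.196629213483146*x - 0.28314606741573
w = 0.786516853932584*x - 0.0674157303370786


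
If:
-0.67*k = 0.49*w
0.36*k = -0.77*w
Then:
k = 0.00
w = 0.00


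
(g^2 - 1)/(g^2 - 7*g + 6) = (g + 1)/(g - 6)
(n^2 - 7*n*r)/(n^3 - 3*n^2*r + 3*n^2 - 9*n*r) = (n - 7*r)/(n^2 - 3*n*r + 3*n - 9*r)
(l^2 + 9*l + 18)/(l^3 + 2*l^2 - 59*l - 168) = (l + 6)/(l^2 - l - 56)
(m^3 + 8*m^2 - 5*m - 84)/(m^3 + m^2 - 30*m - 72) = (m^2 + 4*m - 21)/(m^2 - 3*m - 18)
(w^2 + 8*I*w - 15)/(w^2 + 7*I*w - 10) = (w + 3*I)/(w + 2*I)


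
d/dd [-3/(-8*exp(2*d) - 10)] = -12*exp(2*d)/(4*exp(2*d) + 5)^2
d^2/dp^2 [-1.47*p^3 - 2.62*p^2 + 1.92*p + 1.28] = -8.82*p - 5.24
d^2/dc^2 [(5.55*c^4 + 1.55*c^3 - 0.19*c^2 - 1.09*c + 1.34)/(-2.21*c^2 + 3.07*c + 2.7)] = (-54.21351*c^6 + 225.93051*c^5 - 115.14807*c^4 - 770.552566*c^3 - 595.067484*c^2 + 25.776168*c - 56.550112)/(10.793861*c^6 - 44.982561*c^5 + 22.925877*c^4 + 80.977697*c^3 - 28.00899*c^2 - 67.1409*c - 19.683)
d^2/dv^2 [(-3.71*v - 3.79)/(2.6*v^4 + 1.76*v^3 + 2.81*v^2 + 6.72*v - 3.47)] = (-300.9552*v^7 - 784.03936*v^6 - 751.875336*v^5 - 360.456504*v^4 - 1205.040342*v^3 - 1130.720946*v^2 - 785.332278*v - 589.233506)/(17.576*v^12 + 35.6928*v^11 + 81.14808*v^10 + 218.884736*v^9 + 201.835068*v^8 + 303.444624*v^7 + 389.473217*v^6 - 69.1127040000001*v^5 + 146.163627*v^4 - 26.1078240000001*v^3 - 368.594157*v^2 + 242.744544*v - 41.781923)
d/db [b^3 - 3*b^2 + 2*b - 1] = 3*b^2 - 6*b + 2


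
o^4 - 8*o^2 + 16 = (o - 2)^2*(o + 2)^2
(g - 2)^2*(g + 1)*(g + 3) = g^4 - 9*g^2 + 4*g + 12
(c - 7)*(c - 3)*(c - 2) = c^3 - 12*c^2 + 41*c - 42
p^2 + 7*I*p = p*(p + 7*I)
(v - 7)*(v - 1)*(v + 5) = v^3 - 3*v^2 - 33*v + 35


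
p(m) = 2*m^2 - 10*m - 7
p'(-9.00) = -46.00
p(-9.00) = 245.00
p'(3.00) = 2.00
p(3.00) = -19.00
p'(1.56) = -3.76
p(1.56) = -17.73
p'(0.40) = -8.40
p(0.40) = -10.68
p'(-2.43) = -19.72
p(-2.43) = 29.11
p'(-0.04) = -10.16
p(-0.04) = -6.60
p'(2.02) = -1.92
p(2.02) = -19.04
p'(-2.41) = -19.64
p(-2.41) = 28.72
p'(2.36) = -0.56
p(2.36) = -19.46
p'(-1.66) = -16.64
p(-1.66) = 15.11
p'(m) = 4*m - 10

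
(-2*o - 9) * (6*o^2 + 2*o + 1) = -12*o^3 - 58*o^2 - 20*o - 9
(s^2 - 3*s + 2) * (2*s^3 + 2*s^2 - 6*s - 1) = 2*s^5 - 4*s^4 - 8*s^3 + 21*s^2 - 9*s - 2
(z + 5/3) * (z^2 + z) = z^3 + 8*z^2/3 + 5*z/3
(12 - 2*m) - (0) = 12 - 2*m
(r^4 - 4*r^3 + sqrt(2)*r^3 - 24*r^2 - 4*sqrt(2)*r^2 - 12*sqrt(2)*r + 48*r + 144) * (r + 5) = r^5 + r^4 + sqrt(2)*r^4 - 44*r^3 + sqrt(2)*r^3 - 72*r^2 - 32*sqrt(2)*r^2 - 60*sqrt(2)*r + 384*r + 720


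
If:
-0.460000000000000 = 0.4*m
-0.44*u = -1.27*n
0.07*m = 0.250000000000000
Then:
No Solution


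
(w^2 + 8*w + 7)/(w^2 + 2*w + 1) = (w + 7)/(w + 1)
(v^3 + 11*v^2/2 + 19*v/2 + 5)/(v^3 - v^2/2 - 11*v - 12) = (2*v^2 + 7*v + 5)/(2*v^2 - 5*v - 12)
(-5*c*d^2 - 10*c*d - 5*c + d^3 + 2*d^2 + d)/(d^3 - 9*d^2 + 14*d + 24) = (-5*c*d - 5*c + d^2 + d)/(d^2 - 10*d + 24)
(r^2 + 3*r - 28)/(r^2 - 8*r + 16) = (r + 7)/(r - 4)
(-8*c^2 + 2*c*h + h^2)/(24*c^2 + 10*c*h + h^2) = (-2*c + h)/(6*c + h)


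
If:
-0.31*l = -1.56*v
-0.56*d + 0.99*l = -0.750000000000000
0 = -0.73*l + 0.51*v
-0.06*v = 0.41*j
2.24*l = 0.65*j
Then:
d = 1.34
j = 0.00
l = 0.00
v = 0.00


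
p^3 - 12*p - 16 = (p - 4)*(p + 2)^2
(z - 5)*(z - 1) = z^2 - 6*z + 5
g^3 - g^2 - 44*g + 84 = (g - 6)*(g - 2)*(g + 7)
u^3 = u^3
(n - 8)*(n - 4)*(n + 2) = n^3 - 10*n^2 + 8*n + 64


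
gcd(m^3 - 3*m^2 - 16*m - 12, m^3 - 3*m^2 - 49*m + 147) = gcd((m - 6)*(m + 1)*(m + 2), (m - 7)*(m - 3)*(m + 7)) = 1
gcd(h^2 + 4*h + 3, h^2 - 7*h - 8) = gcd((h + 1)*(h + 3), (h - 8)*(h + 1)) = h + 1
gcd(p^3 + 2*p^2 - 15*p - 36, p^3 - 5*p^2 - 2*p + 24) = p - 4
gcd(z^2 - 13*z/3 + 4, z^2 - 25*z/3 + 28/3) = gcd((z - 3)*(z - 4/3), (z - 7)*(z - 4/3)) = z - 4/3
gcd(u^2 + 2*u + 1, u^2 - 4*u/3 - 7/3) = u + 1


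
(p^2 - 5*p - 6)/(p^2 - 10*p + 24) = (p + 1)/(p - 4)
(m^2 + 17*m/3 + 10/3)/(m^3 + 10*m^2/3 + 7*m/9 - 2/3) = 3*(m + 5)/(3*m^2 + 8*m - 3)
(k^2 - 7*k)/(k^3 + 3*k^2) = (k - 7)/(k*(k + 3))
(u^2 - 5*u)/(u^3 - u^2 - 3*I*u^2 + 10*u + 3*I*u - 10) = u*(u - 5)/(u^3 - u^2*(1 + 3*I) + u*(10 + 3*I) - 10)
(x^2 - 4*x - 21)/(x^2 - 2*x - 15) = (x - 7)/(x - 5)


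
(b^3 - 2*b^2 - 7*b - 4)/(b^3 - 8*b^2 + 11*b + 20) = (b + 1)/(b - 5)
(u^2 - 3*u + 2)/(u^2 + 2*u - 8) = (u - 1)/(u + 4)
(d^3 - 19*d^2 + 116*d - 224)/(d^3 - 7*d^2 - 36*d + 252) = (d^2 - 12*d + 32)/(d^2 - 36)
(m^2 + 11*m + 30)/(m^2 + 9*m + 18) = (m + 5)/(m + 3)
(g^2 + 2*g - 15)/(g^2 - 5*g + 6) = (g + 5)/(g - 2)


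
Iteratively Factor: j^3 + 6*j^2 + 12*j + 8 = (j + 2)*(j^2 + 4*j + 4) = (j + 2)^2*(j + 2)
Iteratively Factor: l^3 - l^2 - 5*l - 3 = (l + 1)*(l^2 - 2*l - 3) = (l + 1)^2*(l - 3)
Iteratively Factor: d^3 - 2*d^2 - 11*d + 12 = (d - 4)*(d^2 + 2*d - 3) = (d - 4)*(d - 1)*(d + 3)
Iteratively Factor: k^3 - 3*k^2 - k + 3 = (k - 1)*(k^2 - 2*k - 3) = (k - 1)*(k + 1)*(k - 3)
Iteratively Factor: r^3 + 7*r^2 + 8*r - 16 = (r + 4)*(r^2 + 3*r - 4) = (r + 4)^2*(r - 1)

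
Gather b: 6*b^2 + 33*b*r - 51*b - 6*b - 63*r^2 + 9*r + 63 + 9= 6*b^2 + b*(33*r - 57) - 63*r^2 + 9*r + 72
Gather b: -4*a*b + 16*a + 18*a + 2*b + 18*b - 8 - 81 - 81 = 34*a + b*(20 - 4*a) - 170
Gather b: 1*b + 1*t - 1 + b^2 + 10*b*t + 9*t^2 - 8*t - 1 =b^2 + b*(10*t + 1) + 9*t^2 - 7*t - 2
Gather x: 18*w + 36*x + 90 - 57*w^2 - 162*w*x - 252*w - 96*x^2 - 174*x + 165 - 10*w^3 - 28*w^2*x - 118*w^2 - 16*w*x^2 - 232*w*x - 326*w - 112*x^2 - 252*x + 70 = -10*w^3 - 175*w^2 - 560*w + x^2*(-16*w - 208) + x*(-28*w^2 - 394*w - 390) + 325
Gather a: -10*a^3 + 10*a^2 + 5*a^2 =-10*a^3 + 15*a^2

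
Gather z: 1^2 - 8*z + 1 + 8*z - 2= 0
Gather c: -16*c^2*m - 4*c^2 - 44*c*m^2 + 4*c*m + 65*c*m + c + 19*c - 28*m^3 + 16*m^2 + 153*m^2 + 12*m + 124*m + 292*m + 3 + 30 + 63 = c^2*(-16*m - 4) + c*(-44*m^2 + 69*m + 20) - 28*m^3 + 169*m^2 + 428*m + 96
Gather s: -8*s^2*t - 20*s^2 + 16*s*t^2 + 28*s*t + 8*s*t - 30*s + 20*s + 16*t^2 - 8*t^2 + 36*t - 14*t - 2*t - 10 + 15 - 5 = s^2*(-8*t - 20) + s*(16*t^2 + 36*t - 10) + 8*t^2 + 20*t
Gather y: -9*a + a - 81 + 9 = -8*a - 72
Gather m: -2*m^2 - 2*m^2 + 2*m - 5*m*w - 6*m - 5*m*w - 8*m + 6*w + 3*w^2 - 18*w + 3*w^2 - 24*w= -4*m^2 + m*(-10*w - 12) + 6*w^2 - 36*w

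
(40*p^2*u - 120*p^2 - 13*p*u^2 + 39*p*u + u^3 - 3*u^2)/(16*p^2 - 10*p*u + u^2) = (5*p*u - 15*p - u^2 + 3*u)/(2*p - u)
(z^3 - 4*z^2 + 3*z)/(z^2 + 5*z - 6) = z*(z - 3)/(z + 6)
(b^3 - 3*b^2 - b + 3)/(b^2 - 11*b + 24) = (b^2 - 1)/(b - 8)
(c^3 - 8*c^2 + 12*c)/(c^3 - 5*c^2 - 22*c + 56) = c*(c - 6)/(c^2 - 3*c - 28)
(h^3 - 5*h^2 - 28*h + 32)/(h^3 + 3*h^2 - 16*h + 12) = (h^2 - 4*h - 32)/(h^2 + 4*h - 12)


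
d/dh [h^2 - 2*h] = 2*h - 2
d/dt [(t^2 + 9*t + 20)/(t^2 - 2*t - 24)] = -11/(t^2 - 12*t + 36)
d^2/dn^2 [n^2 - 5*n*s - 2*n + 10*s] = 2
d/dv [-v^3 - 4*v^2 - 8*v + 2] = -3*v^2 - 8*v - 8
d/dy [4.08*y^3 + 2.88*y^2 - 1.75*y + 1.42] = 12.24*y^2 + 5.76*y - 1.75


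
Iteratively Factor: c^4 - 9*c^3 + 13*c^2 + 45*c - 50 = (c - 1)*(c^3 - 8*c^2 + 5*c + 50) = (c - 1)*(c + 2)*(c^2 - 10*c + 25) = (c - 5)*(c - 1)*(c + 2)*(c - 5)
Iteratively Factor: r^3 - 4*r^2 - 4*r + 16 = (r - 4)*(r^2 - 4) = (r - 4)*(r + 2)*(r - 2)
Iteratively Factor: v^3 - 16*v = (v - 4)*(v^2 + 4*v) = v*(v - 4)*(v + 4)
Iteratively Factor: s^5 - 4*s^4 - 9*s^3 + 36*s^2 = (s)*(s^4 - 4*s^3 - 9*s^2 + 36*s) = s*(s + 3)*(s^3 - 7*s^2 + 12*s) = s*(s - 4)*(s + 3)*(s^2 - 3*s) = s*(s - 4)*(s - 3)*(s + 3)*(s)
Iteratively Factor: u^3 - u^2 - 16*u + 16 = (u + 4)*(u^2 - 5*u + 4) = (u - 4)*(u + 4)*(u - 1)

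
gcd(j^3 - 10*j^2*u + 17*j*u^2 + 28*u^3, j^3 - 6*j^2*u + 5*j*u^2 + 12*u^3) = -j^2 + 3*j*u + 4*u^2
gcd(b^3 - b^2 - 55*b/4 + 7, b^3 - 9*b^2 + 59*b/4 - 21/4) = b - 1/2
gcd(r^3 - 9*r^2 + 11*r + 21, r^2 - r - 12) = 1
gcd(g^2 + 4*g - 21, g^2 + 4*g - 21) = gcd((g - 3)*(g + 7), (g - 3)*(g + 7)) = g^2 + 4*g - 21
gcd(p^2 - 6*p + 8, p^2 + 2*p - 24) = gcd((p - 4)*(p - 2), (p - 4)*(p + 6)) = p - 4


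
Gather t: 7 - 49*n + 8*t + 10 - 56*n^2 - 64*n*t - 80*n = -56*n^2 - 129*n + t*(8 - 64*n) + 17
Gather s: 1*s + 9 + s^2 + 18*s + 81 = s^2 + 19*s + 90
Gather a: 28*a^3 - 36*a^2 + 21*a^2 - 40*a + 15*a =28*a^3 - 15*a^2 - 25*a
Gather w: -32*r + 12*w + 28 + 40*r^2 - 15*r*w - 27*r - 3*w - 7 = 40*r^2 - 59*r + w*(9 - 15*r) + 21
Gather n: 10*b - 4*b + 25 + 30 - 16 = 6*b + 39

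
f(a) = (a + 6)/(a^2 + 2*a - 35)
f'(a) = (-2*a - 2)*(a + 6)/(a^2 + 2*a - 35)^2 + 1/(a^2 + 2*a - 35)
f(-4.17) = -0.07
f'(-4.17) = -0.02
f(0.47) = -0.19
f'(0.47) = -0.05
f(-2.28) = -0.11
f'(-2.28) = -0.02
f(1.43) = -0.25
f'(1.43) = -0.07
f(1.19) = -0.23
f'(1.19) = -0.06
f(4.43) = -1.60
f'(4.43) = -2.82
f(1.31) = -0.24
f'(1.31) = -0.07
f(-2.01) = -0.11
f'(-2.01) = -0.02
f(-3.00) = -0.09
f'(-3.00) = -0.02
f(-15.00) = -0.06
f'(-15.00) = 0.00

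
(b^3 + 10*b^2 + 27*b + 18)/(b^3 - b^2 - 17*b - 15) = (b + 6)/(b - 5)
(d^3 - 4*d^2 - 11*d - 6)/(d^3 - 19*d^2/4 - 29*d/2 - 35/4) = 4*(d^2 - 5*d - 6)/(4*d^2 - 23*d - 35)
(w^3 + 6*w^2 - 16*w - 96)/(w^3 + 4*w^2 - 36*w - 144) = (w - 4)/(w - 6)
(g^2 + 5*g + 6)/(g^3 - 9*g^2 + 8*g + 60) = (g + 3)/(g^2 - 11*g + 30)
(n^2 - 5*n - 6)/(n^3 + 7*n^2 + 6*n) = (n - 6)/(n*(n + 6))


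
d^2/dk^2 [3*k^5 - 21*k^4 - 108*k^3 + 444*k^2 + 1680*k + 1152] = 60*k^3 - 252*k^2 - 648*k + 888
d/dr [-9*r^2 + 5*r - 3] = 5 - 18*r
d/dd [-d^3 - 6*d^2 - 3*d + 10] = -3*d^2 - 12*d - 3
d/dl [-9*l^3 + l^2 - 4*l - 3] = -27*l^2 + 2*l - 4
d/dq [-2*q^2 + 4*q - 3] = 4 - 4*q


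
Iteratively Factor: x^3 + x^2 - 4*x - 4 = (x - 2)*(x^2 + 3*x + 2) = (x - 2)*(x + 2)*(x + 1)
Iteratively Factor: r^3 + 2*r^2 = (r)*(r^2 + 2*r) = r*(r + 2)*(r)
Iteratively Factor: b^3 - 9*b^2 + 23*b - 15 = (b - 3)*(b^2 - 6*b + 5) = (b - 3)*(b - 1)*(b - 5)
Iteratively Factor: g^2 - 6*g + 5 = (g - 1)*(g - 5)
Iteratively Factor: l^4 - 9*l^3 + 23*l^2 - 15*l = (l - 1)*(l^3 - 8*l^2 + 15*l) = (l - 5)*(l - 1)*(l^2 - 3*l) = l*(l - 5)*(l - 1)*(l - 3)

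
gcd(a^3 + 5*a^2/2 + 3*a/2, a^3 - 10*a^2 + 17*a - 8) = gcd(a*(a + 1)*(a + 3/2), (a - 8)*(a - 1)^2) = 1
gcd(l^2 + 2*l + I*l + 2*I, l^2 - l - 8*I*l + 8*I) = 1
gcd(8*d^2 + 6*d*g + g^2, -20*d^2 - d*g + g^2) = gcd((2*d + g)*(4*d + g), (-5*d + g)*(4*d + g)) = 4*d + g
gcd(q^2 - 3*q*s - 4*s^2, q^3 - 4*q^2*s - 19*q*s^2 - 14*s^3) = q + s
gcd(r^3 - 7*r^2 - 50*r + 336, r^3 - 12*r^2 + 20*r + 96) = r^2 - 14*r + 48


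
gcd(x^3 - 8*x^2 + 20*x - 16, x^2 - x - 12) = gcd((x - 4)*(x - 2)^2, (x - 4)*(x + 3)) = x - 4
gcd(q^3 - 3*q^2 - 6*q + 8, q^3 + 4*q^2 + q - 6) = q^2 + q - 2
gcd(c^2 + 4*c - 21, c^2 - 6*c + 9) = c - 3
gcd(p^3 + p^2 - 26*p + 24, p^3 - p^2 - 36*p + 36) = p^2 + 5*p - 6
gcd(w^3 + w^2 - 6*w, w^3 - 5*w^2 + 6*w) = w^2 - 2*w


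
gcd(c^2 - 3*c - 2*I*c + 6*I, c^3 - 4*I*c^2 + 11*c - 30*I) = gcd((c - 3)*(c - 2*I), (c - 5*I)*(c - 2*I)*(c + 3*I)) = c - 2*I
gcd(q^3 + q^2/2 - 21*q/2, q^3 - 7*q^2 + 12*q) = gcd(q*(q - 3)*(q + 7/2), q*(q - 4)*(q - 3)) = q^2 - 3*q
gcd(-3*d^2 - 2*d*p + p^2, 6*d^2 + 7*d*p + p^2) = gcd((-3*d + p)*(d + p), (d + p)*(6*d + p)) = d + p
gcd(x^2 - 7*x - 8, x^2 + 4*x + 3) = x + 1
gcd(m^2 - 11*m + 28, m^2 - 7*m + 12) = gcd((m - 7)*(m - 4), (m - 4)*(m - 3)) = m - 4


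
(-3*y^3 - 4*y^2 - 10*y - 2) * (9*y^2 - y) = -27*y^5 - 33*y^4 - 86*y^3 - 8*y^2 + 2*y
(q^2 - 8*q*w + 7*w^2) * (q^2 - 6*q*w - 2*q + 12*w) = q^4 - 14*q^3*w - 2*q^3 + 55*q^2*w^2 + 28*q^2*w - 42*q*w^3 - 110*q*w^2 + 84*w^3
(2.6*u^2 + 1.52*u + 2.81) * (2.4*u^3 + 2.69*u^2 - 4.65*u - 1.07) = 6.24*u^5 + 10.642*u^4 - 1.2572*u^3 - 2.2911*u^2 - 14.6929*u - 3.0067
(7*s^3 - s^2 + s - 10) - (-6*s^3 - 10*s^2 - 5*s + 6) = 13*s^3 + 9*s^2 + 6*s - 16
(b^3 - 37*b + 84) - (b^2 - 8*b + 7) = b^3 - b^2 - 29*b + 77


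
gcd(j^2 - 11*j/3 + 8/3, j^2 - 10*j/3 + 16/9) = j - 8/3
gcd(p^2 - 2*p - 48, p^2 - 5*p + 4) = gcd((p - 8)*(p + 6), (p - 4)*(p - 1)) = 1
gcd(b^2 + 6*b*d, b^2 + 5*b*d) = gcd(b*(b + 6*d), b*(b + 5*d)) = b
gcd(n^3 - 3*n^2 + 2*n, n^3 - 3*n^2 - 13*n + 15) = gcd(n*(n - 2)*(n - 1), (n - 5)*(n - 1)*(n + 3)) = n - 1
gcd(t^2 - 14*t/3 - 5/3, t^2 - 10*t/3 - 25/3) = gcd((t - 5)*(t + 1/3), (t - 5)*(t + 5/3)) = t - 5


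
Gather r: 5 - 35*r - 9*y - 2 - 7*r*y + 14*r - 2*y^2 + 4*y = r*(-7*y - 21) - 2*y^2 - 5*y + 3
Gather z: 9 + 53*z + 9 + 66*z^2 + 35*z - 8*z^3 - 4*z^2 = -8*z^3 + 62*z^2 + 88*z + 18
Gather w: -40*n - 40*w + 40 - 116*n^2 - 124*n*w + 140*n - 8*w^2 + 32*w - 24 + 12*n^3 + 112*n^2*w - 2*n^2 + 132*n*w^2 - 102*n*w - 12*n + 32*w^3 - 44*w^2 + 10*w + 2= 12*n^3 - 118*n^2 + 88*n + 32*w^3 + w^2*(132*n - 52) + w*(112*n^2 - 226*n + 2) + 18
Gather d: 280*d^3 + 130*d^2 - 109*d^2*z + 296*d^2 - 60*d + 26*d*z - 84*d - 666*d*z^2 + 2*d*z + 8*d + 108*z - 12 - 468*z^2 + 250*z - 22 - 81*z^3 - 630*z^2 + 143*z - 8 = 280*d^3 + d^2*(426 - 109*z) + d*(-666*z^2 + 28*z - 136) - 81*z^3 - 1098*z^2 + 501*z - 42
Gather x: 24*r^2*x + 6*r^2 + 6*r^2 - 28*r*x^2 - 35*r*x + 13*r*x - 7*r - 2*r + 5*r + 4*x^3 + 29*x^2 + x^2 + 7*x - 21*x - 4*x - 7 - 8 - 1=12*r^2 - 4*r + 4*x^3 + x^2*(30 - 28*r) + x*(24*r^2 - 22*r - 18) - 16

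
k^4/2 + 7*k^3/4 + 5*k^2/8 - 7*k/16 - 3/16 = (k/2 + 1/4)*(k - 1/2)*(k + 1/2)*(k + 3)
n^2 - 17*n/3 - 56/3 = (n - 8)*(n + 7/3)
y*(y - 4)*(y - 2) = y^3 - 6*y^2 + 8*y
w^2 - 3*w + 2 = (w - 2)*(w - 1)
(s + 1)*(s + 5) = s^2 + 6*s + 5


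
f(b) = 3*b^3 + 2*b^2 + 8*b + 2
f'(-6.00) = 308.00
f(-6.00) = -622.00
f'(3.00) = 101.00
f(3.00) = 125.00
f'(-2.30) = 46.41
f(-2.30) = -42.32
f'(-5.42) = 250.71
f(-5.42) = -460.27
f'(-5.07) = 219.06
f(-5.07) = -378.12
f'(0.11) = 8.55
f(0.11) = 2.91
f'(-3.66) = 113.92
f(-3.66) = -147.57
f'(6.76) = 446.32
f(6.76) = 1074.22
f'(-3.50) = 104.25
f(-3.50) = -130.12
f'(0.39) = 10.93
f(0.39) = 5.60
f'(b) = 9*b^2 + 4*b + 8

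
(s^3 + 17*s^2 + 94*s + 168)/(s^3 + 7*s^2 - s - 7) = (s^2 + 10*s + 24)/(s^2 - 1)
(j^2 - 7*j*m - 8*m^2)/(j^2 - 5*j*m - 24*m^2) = (j + m)/(j + 3*m)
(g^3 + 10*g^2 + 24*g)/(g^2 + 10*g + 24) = g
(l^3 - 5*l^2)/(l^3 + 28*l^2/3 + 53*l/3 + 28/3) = 3*l^2*(l - 5)/(3*l^3 + 28*l^2 + 53*l + 28)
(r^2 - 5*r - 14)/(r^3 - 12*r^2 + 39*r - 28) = (r + 2)/(r^2 - 5*r + 4)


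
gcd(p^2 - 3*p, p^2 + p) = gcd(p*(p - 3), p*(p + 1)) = p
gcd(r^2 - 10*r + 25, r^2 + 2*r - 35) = r - 5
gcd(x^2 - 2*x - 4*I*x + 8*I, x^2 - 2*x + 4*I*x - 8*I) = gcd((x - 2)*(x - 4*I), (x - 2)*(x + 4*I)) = x - 2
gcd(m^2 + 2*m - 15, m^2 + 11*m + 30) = m + 5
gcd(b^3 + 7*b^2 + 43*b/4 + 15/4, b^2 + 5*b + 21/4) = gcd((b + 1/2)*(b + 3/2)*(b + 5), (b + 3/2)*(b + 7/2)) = b + 3/2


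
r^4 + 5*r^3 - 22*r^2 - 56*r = r*(r - 4)*(r + 2)*(r + 7)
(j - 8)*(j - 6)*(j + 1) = j^3 - 13*j^2 + 34*j + 48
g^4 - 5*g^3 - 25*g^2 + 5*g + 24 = (g - 8)*(g - 1)*(g + 1)*(g + 3)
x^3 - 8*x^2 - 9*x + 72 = (x - 8)*(x - 3)*(x + 3)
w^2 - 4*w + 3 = (w - 3)*(w - 1)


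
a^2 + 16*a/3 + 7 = (a + 7/3)*(a + 3)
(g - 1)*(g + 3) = g^2 + 2*g - 3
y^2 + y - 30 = (y - 5)*(y + 6)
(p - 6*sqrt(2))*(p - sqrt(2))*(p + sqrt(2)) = p^3 - 6*sqrt(2)*p^2 - 2*p + 12*sqrt(2)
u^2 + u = u*(u + 1)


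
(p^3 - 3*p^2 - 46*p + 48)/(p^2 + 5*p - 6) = p - 8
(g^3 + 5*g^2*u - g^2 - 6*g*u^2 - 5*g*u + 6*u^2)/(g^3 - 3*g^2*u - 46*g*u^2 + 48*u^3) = (1 - g)/(-g + 8*u)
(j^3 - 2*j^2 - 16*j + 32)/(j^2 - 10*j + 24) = (j^2 + 2*j - 8)/(j - 6)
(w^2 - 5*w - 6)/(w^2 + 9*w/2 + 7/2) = 2*(w - 6)/(2*w + 7)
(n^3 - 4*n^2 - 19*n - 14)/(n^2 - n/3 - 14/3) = 3*(n^2 - 6*n - 7)/(3*n - 7)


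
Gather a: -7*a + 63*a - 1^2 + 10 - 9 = 56*a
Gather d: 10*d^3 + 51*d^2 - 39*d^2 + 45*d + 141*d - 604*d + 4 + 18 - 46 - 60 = 10*d^3 + 12*d^2 - 418*d - 84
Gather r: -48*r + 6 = 6 - 48*r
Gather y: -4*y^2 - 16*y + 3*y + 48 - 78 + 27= -4*y^2 - 13*y - 3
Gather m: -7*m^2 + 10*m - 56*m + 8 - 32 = -7*m^2 - 46*m - 24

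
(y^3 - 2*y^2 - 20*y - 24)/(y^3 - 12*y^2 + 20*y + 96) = (y + 2)/(y - 8)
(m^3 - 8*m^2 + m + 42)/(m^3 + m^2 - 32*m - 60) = (m^2 - 10*m + 21)/(m^2 - m - 30)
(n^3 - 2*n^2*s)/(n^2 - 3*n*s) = n*(n - 2*s)/(n - 3*s)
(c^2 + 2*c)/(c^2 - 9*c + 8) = c*(c + 2)/(c^2 - 9*c + 8)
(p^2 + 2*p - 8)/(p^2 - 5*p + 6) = (p + 4)/(p - 3)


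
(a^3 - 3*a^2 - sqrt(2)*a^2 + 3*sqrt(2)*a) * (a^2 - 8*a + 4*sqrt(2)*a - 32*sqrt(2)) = a^5 - 11*a^4 + 3*sqrt(2)*a^4 - 33*sqrt(2)*a^3 + 16*a^3 + 88*a^2 + 72*sqrt(2)*a^2 - 192*a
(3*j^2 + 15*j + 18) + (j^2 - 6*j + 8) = 4*j^2 + 9*j + 26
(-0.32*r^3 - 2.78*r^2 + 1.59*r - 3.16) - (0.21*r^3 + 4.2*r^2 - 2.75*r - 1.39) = -0.53*r^3 - 6.98*r^2 + 4.34*r - 1.77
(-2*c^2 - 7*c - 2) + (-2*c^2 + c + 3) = -4*c^2 - 6*c + 1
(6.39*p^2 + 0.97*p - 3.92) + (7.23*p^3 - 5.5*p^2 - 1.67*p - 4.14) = 7.23*p^3 + 0.89*p^2 - 0.7*p - 8.06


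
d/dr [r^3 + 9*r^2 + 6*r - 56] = 3*r^2 + 18*r + 6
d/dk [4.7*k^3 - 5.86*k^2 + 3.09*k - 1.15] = 14.1*k^2 - 11.72*k + 3.09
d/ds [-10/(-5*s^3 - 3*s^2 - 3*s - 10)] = 30*(-5*s^2 - 2*s - 1)/(5*s^3 + 3*s^2 + 3*s + 10)^2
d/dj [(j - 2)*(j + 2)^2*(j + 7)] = 4*j^3 + 27*j^2 + 20*j - 36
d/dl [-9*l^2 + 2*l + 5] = 2 - 18*l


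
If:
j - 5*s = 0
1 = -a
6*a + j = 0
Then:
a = -1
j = 6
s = 6/5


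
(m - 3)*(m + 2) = m^2 - m - 6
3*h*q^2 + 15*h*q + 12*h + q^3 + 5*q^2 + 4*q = (3*h + q)*(q + 1)*(q + 4)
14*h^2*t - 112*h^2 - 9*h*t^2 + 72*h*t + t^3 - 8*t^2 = (-7*h + t)*(-2*h + t)*(t - 8)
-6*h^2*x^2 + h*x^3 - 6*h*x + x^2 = x*(-6*h + x)*(h*x + 1)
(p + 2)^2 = p^2 + 4*p + 4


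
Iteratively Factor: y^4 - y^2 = (y + 1)*(y^3 - y^2) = y*(y + 1)*(y^2 - y) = y*(y - 1)*(y + 1)*(y)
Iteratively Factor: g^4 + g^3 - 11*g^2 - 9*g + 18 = (g - 3)*(g^3 + 4*g^2 + g - 6) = (g - 3)*(g - 1)*(g^2 + 5*g + 6) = (g - 3)*(g - 1)*(g + 3)*(g + 2)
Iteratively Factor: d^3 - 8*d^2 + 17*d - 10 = (d - 5)*(d^2 - 3*d + 2) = (d - 5)*(d - 1)*(d - 2)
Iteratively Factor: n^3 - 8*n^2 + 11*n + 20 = (n - 5)*(n^2 - 3*n - 4) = (n - 5)*(n - 4)*(n + 1)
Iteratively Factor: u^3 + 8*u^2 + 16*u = (u)*(u^2 + 8*u + 16) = u*(u + 4)*(u + 4)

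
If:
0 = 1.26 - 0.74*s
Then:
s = 1.70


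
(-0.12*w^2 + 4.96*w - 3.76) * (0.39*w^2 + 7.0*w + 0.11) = -0.0468*w^4 + 1.0944*w^3 + 33.2404*w^2 - 25.7744*w - 0.4136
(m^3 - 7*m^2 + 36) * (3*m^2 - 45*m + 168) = 3*m^5 - 66*m^4 + 483*m^3 - 1068*m^2 - 1620*m + 6048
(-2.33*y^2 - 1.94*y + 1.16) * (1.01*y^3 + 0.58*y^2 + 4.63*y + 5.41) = -2.3533*y^5 - 3.3108*y^4 - 10.7415*y^3 - 20.9147*y^2 - 5.1246*y + 6.2756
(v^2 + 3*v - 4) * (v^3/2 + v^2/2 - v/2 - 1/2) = v^5/2 + 2*v^4 - v^3 - 4*v^2 + v/2 + 2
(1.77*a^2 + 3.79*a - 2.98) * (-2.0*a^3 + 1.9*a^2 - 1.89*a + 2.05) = -3.54*a^5 - 4.217*a^4 + 9.8157*a^3 - 9.1966*a^2 + 13.4017*a - 6.109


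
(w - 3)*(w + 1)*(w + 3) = w^3 + w^2 - 9*w - 9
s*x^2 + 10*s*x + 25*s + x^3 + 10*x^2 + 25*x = (s + x)*(x + 5)^2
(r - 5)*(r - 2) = r^2 - 7*r + 10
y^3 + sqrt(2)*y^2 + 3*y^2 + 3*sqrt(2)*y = y*(y + 3)*(y + sqrt(2))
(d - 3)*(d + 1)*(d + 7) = d^3 + 5*d^2 - 17*d - 21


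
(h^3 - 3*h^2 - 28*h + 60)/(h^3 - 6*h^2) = 1 + 3/h - 10/h^2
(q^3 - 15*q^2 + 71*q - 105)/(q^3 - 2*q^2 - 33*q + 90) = (q - 7)/(q + 6)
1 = 1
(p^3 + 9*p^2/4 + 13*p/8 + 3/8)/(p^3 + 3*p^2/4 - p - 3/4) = (p + 1/2)/(p - 1)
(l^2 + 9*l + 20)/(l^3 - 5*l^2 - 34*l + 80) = (l + 4)/(l^2 - 10*l + 16)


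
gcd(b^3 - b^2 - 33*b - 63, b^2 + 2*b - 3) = b + 3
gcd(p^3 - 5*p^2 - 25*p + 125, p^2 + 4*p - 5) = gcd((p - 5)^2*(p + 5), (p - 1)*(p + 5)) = p + 5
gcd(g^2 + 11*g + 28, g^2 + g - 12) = g + 4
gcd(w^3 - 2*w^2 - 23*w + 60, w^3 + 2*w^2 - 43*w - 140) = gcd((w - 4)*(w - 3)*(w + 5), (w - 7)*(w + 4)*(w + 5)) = w + 5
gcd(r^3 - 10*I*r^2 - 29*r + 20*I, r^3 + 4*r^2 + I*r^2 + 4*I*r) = 1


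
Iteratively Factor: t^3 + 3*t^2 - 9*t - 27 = (t - 3)*(t^2 + 6*t + 9) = (t - 3)*(t + 3)*(t + 3)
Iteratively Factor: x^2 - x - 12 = (x + 3)*(x - 4)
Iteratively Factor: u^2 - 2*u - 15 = (u - 5)*(u + 3)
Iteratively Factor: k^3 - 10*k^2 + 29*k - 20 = (k - 1)*(k^2 - 9*k + 20) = (k - 5)*(k - 1)*(k - 4)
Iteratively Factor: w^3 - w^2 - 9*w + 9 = (w - 1)*(w^2 - 9) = (w - 1)*(w + 3)*(w - 3)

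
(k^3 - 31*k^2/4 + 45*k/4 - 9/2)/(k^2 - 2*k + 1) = (4*k^2 - 27*k + 18)/(4*(k - 1))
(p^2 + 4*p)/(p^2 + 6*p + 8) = p/(p + 2)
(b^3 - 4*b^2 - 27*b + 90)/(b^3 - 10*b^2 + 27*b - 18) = (b + 5)/(b - 1)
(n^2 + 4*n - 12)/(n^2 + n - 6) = (n + 6)/(n + 3)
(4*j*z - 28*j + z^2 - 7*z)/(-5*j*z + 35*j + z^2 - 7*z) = (4*j + z)/(-5*j + z)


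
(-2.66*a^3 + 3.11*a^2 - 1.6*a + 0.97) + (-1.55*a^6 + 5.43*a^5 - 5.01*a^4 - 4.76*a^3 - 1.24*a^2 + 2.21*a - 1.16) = -1.55*a^6 + 5.43*a^5 - 5.01*a^4 - 7.42*a^3 + 1.87*a^2 + 0.61*a - 0.19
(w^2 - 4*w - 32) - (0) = w^2 - 4*w - 32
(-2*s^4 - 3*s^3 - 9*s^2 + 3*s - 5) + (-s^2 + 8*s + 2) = -2*s^4 - 3*s^3 - 10*s^2 + 11*s - 3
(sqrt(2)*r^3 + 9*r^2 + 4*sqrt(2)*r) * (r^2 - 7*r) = sqrt(2)*r^5 - 7*sqrt(2)*r^4 + 9*r^4 - 63*r^3 + 4*sqrt(2)*r^3 - 28*sqrt(2)*r^2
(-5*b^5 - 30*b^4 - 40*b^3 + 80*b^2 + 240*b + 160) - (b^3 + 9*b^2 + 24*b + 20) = -5*b^5 - 30*b^4 - 41*b^3 + 71*b^2 + 216*b + 140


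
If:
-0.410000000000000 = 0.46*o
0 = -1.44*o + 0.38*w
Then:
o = -0.89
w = -3.38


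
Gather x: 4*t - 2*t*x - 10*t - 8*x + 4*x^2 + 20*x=-6*t + 4*x^2 + x*(12 - 2*t)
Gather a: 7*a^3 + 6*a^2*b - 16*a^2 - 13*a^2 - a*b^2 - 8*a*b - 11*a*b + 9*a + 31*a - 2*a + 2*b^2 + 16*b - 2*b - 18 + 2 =7*a^3 + a^2*(6*b - 29) + a*(-b^2 - 19*b + 38) + 2*b^2 + 14*b - 16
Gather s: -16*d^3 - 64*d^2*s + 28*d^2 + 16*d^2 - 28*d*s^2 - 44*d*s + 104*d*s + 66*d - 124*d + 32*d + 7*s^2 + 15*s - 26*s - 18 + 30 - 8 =-16*d^3 + 44*d^2 - 26*d + s^2*(7 - 28*d) + s*(-64*d^2 + 60*d - 11) + 4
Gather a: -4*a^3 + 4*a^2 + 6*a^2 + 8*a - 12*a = -4*a^3 + 10*a^2 - 4*a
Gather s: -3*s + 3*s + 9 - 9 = 0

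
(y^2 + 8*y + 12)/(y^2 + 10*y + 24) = (y + 2)/(y + 4)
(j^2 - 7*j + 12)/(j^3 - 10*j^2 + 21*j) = (j - 4)/(j*(j - 7))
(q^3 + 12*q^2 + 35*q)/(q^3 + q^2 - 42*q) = (q + 5)/(q - 6)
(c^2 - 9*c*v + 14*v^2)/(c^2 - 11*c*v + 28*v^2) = (-c + 2*v)/(-c + 4*v)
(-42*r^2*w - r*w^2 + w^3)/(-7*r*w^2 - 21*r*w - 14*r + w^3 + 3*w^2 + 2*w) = w*(6*r + w)/(w^2 + 3*w + 2)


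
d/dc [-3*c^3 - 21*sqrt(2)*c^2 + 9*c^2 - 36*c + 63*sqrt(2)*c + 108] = -9*c^2 - 42*sqrt(2)*c + 18*c - 36 + 63*sqrt(2)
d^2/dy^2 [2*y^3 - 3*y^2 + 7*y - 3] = 12*y - 6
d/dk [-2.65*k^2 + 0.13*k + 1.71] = 0.13 - 5.3*k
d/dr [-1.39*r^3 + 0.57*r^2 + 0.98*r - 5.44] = -4.17*r^2 + 1.14*r + 0.98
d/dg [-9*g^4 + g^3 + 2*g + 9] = -36*g^3 + 3*g^2 + 2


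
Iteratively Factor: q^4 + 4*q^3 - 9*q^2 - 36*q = (q + 4)*(q^3 - 9*q) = q*(q + 4)*(q^2 - 9) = q*(q - 3)*(q + 4)*(q + 3)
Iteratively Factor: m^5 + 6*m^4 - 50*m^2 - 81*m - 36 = (m + 4)*(m^4 + 2*m^3 - 8*m^2 - 18*m - 9) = (m + 3)*(m + 4)*(m^3 - m^2 - 5*m - 3) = (m - 3)*(m + 3)*(m + 4)*(m^2 + 2*m + 1) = (m - 3)*(m + 1)*(m + 3)*(m + 4)*(m + 1)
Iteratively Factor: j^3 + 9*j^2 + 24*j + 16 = (j + 1)*(j^2 + 8*j + 16) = (j + 1)*(j + 4)*(j + 4)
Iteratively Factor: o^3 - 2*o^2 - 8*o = (o + 2)*(o^2 - 4*o) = o*(o + 2)*(o - 4)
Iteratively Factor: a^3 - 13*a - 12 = (a - 4)*(a^2 + 4*a + 3) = (a - 4)*(a + 3)*(a + 1)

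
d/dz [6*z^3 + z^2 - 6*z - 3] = 18*z^2 + 2*z - 6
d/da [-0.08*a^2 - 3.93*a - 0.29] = -0.16*a - 3.93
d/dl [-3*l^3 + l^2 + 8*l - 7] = -9*l^2 + 2*l + 8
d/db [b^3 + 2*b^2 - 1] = b*(3*b + 4)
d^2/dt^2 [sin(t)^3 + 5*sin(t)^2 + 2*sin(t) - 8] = -9*sin(t)^3 - 20*sin(t)^2 + 4*sin(t) + 10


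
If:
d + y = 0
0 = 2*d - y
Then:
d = 0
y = 0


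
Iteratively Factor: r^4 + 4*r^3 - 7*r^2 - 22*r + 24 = (r + 3)*(r^3 + r^2 - 10*r + 8) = (r - 1)*(r + 3)*(r^2 + 2*r - 8) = (r - 2)*(r - 1)*(r + 3)*(r + 4)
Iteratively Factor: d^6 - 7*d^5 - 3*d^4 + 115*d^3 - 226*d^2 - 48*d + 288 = (d + 4)*(d^5 - 11*d^4 + 41*d^3 - 49*d^2 - 30*d + 72) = (d - 3)*(d + 4)*(d^4 - 8*d^3 + 17*d^2 + 2*d - 24) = (d - 3)^2*(d + 4)*(d^3 - 5*d^2 + 2*d + 8) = (d - 3)^2*(d + 1)*(d + 4)*(d^2 - 6*d + 8) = (d - 3)^2*(d - 2)*(d + 1)*(d + 4)*(d - 4)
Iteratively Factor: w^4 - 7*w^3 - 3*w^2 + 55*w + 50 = (w - 5)*(w^3 - 2*w^2 - 13*w - 10) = (w - 5)*(w + 1)*(w^2 - 3*w - 10) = (w - 5)^2*(w + 1)*(w + 2)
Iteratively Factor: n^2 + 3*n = (n + 3)*(n)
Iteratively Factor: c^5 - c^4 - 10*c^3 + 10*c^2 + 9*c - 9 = (c - 1)*(c^4 - 10*c^2 + 9) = (c - 1)^2*(c^3 + c^2 - 9*c - 9) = (c - 3)*(c - 1)^2*(c^2 + 4*c + 3) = (c - 3)*(c - 1)^2*(c + 3)*(c + 1)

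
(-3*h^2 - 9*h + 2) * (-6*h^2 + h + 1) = 18*h^4 + 51*h^3 - 24*h^2 - 7*h + 2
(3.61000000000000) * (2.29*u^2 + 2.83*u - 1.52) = 8.2669*u^2 + 10.2163*u - 5.4872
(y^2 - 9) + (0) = y^2 - 9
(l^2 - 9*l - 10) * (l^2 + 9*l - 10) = l^4 - 101*l^2 + 100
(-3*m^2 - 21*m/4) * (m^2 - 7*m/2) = -3*m^4 + 21*m^3/4 + 147*m^2/8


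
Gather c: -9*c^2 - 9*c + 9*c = -9*c^2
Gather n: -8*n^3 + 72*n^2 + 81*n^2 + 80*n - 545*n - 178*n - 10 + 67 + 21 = -8*n^3 + 153*n^2 - 643*n + 78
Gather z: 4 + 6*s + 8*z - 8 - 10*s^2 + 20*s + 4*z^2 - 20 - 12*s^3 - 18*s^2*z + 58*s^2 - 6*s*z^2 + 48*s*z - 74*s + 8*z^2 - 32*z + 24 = -12*s^3 + 48*s^2 - 48*s + z^2*(12 - 6*s) + z*(-18*s^2 + 48*s - 24)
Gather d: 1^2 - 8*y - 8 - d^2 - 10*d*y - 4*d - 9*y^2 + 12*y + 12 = -d^2 + d*(-10*y - 4) - 9*y^2 + 4*y + 5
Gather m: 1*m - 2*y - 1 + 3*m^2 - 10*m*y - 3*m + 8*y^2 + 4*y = 3*m^2 + m*(-10*y - 2) + 8*y^2 + 2*y - 1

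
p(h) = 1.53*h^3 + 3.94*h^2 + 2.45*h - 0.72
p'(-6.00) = 120.41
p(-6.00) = -204.06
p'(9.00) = 445.16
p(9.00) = 1455.84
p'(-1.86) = 3.67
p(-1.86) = -1.49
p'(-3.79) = 38.52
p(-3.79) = -36.70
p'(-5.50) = 97.96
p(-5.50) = -149.56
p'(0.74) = 10.79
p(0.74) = 3.87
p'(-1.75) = 2.72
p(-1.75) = -1.14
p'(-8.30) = 253.25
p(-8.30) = -624.46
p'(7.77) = 340.79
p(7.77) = 973.90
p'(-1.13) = -0.59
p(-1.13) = -0.67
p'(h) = 4.59*h^2 + 7.88*h + 2.45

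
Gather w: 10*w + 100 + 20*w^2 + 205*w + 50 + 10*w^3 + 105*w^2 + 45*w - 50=10*w^3 + 125*w^2 + 260*w + 100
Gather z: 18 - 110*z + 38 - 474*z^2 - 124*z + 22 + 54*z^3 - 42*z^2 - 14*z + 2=54*z^3 - 516*z^2 - 248*z + 80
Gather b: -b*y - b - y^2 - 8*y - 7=b*(-y - 1) - y^2 - 8*y - 7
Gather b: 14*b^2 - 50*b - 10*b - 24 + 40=14*b^2 - 60*b + 16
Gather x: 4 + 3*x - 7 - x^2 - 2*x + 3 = -x^2 + x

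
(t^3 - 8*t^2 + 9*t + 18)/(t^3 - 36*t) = (t^2 - 2*t - 3)/(t*(t + 6))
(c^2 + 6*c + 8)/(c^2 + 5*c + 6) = (c + 4)/(c + 3)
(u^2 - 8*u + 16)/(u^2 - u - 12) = (u - 4)/(u + 3)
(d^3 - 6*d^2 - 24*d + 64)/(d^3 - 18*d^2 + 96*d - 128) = (d + 4)/(d - 8)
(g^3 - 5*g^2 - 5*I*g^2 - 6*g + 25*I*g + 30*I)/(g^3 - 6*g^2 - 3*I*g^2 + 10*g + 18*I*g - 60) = (g + 1)/(g + 2*I)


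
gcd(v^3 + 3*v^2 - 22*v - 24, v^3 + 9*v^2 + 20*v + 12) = v^2 + 7*v + 6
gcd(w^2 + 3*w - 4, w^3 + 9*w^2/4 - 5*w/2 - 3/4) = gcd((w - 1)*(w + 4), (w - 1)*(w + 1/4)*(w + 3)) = w - 1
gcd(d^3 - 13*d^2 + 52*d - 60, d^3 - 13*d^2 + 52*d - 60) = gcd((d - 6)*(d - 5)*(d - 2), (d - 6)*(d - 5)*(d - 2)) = d^3 - 13*d^2 + 52*d - 60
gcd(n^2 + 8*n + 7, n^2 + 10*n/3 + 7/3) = n + 1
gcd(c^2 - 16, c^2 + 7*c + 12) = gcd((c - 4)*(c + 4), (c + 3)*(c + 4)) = c + 4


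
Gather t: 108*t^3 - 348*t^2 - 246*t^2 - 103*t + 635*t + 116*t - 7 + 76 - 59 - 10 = 108*t^3 - 594*t^2 + 648*t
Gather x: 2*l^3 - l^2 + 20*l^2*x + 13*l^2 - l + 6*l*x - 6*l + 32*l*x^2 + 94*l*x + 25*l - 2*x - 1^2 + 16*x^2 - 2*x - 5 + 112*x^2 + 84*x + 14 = 2*l^3 + 12*l^2 + 18*l + x^2*(32*l + 128) + x*(20*l^2 + 100*l + 80) + 8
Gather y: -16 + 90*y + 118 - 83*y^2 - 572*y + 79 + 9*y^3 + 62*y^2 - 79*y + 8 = 9*y^3 - 21*y^2 - 561*y + 189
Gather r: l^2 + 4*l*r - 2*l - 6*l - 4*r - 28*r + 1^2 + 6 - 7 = l^2 - 8*l + r*(4*l - 32)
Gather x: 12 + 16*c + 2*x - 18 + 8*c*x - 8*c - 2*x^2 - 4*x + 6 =8*c - 2*x^2 + x*(8*c - 2)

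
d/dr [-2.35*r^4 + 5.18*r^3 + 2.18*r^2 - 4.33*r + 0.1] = -9.4*r^3 + 15.54*r^2 + 4.36*r - 4.33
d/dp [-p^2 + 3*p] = 3 - 2*p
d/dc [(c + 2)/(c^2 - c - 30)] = (c^2 - c - (c + 2)*(2*c - 1) - 30)/(-c^2 + c + 30)^2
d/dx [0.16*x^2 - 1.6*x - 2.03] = 0.32*x - 1.6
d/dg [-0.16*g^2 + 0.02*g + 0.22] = 0.02 - 0.32*g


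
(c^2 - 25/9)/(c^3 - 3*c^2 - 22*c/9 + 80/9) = (3*c - 5)/(3*c^2 - 14*c + 16)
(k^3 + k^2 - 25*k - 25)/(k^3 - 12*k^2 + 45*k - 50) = (k^2 + 6*k + 5)/(k^2 - 7*k + 10)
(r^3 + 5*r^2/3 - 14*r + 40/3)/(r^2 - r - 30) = (3*r^2 - 10*r + 8)/(3*(r - 6))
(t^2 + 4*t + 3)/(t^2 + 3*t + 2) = (t + 3)/(t + 2)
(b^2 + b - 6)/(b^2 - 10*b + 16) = (b + 3)/(b - 8)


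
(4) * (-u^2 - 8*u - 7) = -4*u^2 - 32*u - 28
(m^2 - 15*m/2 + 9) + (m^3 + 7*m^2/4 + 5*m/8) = m^3 + 11*m^2/4 - 55*m/8 + 9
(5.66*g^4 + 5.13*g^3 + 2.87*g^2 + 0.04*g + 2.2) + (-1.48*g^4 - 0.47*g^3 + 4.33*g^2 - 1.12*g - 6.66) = 4.18*g^4 + 4.66*g^3 + 7.2*g^2 - 1.08*g - 4.46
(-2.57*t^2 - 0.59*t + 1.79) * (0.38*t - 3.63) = -0.9766*t^3 + 9.1049*t^2 + 2.8219*t - 6.4977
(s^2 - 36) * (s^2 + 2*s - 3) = s^4 + 2*s^3 - 39*s^2 - 72*s + 108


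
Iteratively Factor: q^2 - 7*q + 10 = (q - 5)*(q - 2)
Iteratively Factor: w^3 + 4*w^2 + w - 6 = (w + 3)*(w^2 + w - 2) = (w - 1)*(w + 3)*(w + 2)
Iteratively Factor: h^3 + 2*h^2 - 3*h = (h + 3)*(h^2 - h) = (h - 1)*(h + 3)*(h)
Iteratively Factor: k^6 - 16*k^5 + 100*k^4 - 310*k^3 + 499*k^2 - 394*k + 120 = (k - 5)*(k^5 - 11*k^4 + 45*k^3 - 85*k^2 + 74*k - 24) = (k - 5)*(k - 1)*(k^4 - 10*k^3 + 35*k^2 - 50*k + 24) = (k - 5)*(k - 4)*(k - 1)*(k^3 - 6*k^2 + 11*k - 6) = (k - 5)*(k - 4)*(k - 1)^2*(k^2 - 5*k + 6) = (k - 5)*(k - 4)*(k - 3)*(k - 1)^2*(k - 2)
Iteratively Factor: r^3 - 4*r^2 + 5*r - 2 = (r - 1)*(r^2 - 3*r + 2) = (r - 2)*(r - 1)*(r - 1)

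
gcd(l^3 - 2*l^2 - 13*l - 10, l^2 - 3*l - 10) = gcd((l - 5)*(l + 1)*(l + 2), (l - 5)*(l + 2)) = l^2 - 3*l - 10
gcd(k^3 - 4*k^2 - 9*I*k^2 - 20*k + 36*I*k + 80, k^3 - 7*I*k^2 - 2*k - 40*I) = k^2 - 9*I*k - 20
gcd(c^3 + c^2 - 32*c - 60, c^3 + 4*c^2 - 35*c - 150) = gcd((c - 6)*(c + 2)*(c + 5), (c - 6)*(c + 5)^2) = c^2 - c - 30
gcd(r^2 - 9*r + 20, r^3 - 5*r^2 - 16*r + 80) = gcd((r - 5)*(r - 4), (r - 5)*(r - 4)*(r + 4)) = r^2 - 9*r + 20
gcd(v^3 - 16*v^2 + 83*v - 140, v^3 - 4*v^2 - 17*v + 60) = v - 5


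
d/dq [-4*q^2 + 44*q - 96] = 44 - 8*q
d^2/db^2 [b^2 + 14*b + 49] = 2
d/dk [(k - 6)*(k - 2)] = 2*k - 8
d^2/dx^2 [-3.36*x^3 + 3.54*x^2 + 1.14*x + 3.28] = 7.08 - 20.16*x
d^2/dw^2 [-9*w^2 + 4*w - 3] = -18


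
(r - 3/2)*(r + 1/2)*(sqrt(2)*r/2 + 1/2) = sqrt(2)*r^3/2 - sqrt(2)*r^2/2 + r^2/2 - 3*sqrt(2)*r/8 - r/2 - 3/8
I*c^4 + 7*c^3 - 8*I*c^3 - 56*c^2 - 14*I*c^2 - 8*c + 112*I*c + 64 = (c - 8)*(c - 4*I)*(c - 2*I)*(I*c + 1)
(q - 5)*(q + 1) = q^2 - 4*q - 5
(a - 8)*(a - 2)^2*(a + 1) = a^4 - 11*a^3 + 24*a^2 + 4*a - 32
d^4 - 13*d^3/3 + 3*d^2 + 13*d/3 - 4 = (d - 3)*(d - 4/3)*(d - 1)*(d + 1)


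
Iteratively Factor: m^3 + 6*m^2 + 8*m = (m)*(m^2 + 6*m + 8) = m*(m + 2)*(m + 4)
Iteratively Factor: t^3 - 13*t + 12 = (t + 4)*(t^2 - 4*t + 3) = (t - 3)*(t + 4)*(t - 1)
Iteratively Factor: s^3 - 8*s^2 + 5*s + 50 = (s - 5)*(s^2 - 3*s - 10) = (s - 5)*(s + 2)*(s - 5)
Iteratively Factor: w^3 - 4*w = (w + 2)*(w^2 - 2*w) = (w - 2)*(w + 2)*(w)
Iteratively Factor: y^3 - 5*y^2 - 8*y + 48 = (y - 4)*(y^2 - y - 12) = (y - 4)^2*(y + 3)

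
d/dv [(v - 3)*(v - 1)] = 2*v - 4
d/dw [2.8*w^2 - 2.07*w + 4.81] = 5.6*w - 2.07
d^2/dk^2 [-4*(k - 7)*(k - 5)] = -8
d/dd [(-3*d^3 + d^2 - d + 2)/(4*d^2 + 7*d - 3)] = (-12*d^4 - 42*d^3 + 38*d^2 - 22*d - 11)/(16*d^4 + 56*d^3 + 25*d^2 - 42*d + 9)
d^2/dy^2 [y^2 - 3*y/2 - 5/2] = 2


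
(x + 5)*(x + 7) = x^2 + 12*x + 35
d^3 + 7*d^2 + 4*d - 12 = (d - 1)*(d + 2)*(d + 6)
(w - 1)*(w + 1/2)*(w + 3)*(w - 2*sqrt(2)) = w^4 - 2*sqrt(2)*w^3 + 5*w^3/2 - 5*sqrt(2)*w^2 - 2*w^2 - 3*w/2 + 4*sqrt(2)*w + 3*sqrt(2)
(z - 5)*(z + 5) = z^2 - 25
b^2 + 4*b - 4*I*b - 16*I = (b + 4)*(b - 4*I)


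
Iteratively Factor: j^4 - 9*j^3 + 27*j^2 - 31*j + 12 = (j - 4)*(j^3 - 5*j^2 + 7*j - 3) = (j - 4)*(j - 1)*(j^2 - 4*j + 3) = (j - 4)*(j - 1)^2*(j - 3)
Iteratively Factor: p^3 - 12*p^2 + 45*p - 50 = (p - 5)*(p^2 - 7*p + 10) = (p - 5)*(p - 2)*(p - 5)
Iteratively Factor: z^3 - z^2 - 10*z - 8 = (z + 1)*(z^2 - 2*z - 8) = (z - 4)*(z + 1)*(z + 2)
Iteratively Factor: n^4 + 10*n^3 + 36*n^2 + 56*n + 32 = (n + 2)*(n^3 + 8*n^2 + 20*n + 16) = (n + 2)^2*(n^2 + 6*n + 8) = (n + 2)^2*(n + 4)*(n + 2)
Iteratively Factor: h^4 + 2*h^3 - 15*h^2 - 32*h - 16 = (h - 4)*(h^3 + 6*h^2 + 9*h + 4) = (h - 4)*(h + 1)*(h^2 + 5*h + 4) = (h - 4)*(h + 1)^2*(h + 4)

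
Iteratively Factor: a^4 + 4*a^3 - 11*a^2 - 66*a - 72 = (a + 2)*(a^3 + 2*a^2 - 15*a - 36) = (a + 2)*(a + 3)*(a^2 - a - 12) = (a - 4)*(a + 2)*(a + 3)*(a + 3)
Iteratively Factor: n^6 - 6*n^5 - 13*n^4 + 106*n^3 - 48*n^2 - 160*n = (n - 2)*(n^5 - 4*n^4 - 21*n^3 + 64*n^2 + 80*n) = (n - 2)*(n + 4)*(n^4 - 8*n^3 + 11*n^2 + 20*n) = (n - 5)*(n - 2)*(n + 4)*(n^3 - 3*n^2 - 4*n) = (n - 5)*(n - 2)*(n + 1)*(n + 4)*(n^2 - 4*n) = n*(n - 5)*(n - 2)*(n + 1)*(n + 4)*(n - 4)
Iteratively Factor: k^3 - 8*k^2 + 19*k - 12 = (k - 4)*(k^2 - 4*k + 3) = (k - 4)*(k - 1)*(k - 3)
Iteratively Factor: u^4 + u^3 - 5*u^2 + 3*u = (u + 3)*(u^3 - 2*u^2 + u) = u*(u + 3)*(u^2 - 2*u + 1) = u*(u - 1)*(u + 3)*(u - 1)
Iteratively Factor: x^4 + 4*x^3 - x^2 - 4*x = (x + 4)*(x^3 - x) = (x + 1)*(x + 4)*(x^2 - x) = (x - 1)*(x + 1)*(x + 4)*(x)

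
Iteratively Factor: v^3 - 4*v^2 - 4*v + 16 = (v - 2)*(v^2 - 2*v - 8) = (v - 2)*(v + 2)*(v - 4)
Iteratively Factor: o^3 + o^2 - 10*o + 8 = (o - 1)*(o^2 + 2*o - 8) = (o - 1)*(o + 4)*(o - 2)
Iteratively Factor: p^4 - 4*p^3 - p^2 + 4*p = (p + 1)*(p^3 - 5*p^2 + 4*p) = p*(p + 1)*(p^2 - 5*p + 4) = p*(p - 1)*(p + 1)*(p - 4)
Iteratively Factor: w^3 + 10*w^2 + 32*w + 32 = (w + 4)*(w^2 + 6*w + 8) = (w + 2)*(w + 4)*(w + 4)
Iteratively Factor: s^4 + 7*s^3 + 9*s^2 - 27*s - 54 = (s + 3)*(s^3 + 4*s^2 - 3*s - 18) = (s + 3)^2*(s^2 + s - 6) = (s + 3)^3*(s - 2)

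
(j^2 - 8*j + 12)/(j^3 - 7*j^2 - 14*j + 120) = (j - 2)/(j^2 - j - 20)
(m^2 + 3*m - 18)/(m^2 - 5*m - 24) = (-m^2 - 3*m + 18)/(-m^2 + 5*m + 24)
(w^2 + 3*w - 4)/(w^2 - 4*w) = (w^2 + 3*w - 4)/(w*(w - 4))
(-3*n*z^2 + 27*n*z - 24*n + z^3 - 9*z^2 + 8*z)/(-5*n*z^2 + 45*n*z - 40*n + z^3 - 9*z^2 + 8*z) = (-3*n + z)/(-5*n + z)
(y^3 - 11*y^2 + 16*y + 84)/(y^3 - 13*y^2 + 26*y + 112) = (y - 6)/(y - 8)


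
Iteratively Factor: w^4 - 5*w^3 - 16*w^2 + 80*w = (w - 5)*(w^3 - 16*w) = (w - 5)*(w + 4)*(w^2 - 4*w) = (w - 5)*(w - 4)*(w + 4)*(w)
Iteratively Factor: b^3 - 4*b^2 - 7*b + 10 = (b - 1)*(b^2 - 3*b - 10) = (b - 5)*(b - 1)*(b + 2)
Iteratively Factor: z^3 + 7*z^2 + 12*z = (z + 3)*(z^2 + 4*z) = z*(z + 3)*(z + 4)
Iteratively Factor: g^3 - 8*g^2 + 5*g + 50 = (g - 5)*(g^2 - 3*g - 10) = (g - 5)^2*(g + 2)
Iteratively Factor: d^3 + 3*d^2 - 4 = (d - 1)*(d^2 + 4*d + 4) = (d - 1)*(d + 2)*(d + 2)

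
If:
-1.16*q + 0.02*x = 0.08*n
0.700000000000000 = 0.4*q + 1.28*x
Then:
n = 46.65*x - 25.375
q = 1.75 - 3.2*x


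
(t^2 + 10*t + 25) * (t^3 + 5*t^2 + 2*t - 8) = t^5 + 15*t^4 + 77*t^3 + 137*t^2 - 30*t - 200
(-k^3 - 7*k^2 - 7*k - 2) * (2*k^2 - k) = -2*k^5 - 13*k^4 - 7*k^3 + 3*k^2 + 2*k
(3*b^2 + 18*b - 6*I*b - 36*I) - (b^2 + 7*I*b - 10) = 2*b^2 + 18*b - 13*I*b + 10 - 36*I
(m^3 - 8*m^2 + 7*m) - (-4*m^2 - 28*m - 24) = m^3 - 4*m^2 + 35*m + 24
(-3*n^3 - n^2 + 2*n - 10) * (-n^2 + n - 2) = 3*n^5 - 2*n^4 + 3*n^3 + 14*n^2 - 14*n + 20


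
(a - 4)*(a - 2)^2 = a^3 - 8*a^2 + 20*a - 16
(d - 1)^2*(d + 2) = d^3 - 3*d + 2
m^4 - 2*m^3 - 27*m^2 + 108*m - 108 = (m - 3)^2*(m - 2)*(m + 6)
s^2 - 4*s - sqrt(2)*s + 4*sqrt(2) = (s - 4)*(s - sqrt(2))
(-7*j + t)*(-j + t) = 7*j^2 - 8*j*t + t^2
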